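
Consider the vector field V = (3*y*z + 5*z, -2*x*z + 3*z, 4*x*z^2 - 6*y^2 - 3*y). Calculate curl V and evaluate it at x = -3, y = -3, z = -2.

(24, -20, 10)

(∇×V)₁ = ∂V₃/∂y − ∂V₂/∂z = 2*x - 12*y - 6
(∇×V)₂ = ∂V₁/∂z − ∂V₃/∂x = 3*y - 4*z^2 + 5
(∇×V)₃ = ∂V₂/∂x − ∂V₁/∂y = -5*z
∇×V = (2*x - 12*y - 6, 3*y - 4*z^2 + 5, -5*z)
At (-3, -3, -2): (24, -20, 10).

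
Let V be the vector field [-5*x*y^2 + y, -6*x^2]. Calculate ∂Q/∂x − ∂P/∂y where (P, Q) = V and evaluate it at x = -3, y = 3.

∂V₂/∂x = -12*x
∂V₁/∂y = -10*x*y + 1
Scalar curl = 10*x*y - 12*x - 1
At (-3, 3): -55.

-55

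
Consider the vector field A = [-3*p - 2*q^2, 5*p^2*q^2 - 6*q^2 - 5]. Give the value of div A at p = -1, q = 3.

∂A₁/∂p = -3
∂A₂/∂q = 10*p^2*q - 12*q
∇·A = 10*p^2*q - 12*q - 3
At (-1, 3): -9.

-9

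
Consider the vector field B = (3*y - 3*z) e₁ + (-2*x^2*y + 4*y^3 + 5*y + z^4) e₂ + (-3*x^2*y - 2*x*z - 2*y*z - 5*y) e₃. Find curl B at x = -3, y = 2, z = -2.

(∇×B)₁ = ∂B₃/∂y − ∂B₂/∂z = -3*x^2 - 4*z^3 - 2*z - 5
(∇×B)₂ = ∂B₁/∂z − ∂B₃/∂x = 6*x*y + 2*z - 3
(∇×B)₃ = ∂B₂/∂x − ∂B₁/∂y = -4*x*y - 3
∇×B = (-3*x^2 - 4*z^3 - 2*z - 5, 6*x*y + 2*z - 3, -4*x*y - 3)
At (-3, 2, -2): (4, -43, 21).

(4, -43, 21)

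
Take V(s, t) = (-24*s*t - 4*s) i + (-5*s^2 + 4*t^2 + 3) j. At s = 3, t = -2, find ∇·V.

28

∂V₁/∂s = -24*t - 4
∂V₂/∂t = 8*t
∇·V = -16*t - 4
At (3, -2): 28.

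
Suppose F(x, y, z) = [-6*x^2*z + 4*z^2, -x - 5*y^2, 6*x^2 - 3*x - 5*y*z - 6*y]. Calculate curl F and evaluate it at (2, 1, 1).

(-11, -37, -1)

(∇×F)₁ = ∂F₃/∂y − ∂F₂/∂z = -5*z - 6
(∇×F)₂ = ∂F₁/∂z − ∂F₃/∂x = -6*x^2 - 12*x + 8*z + 3
(∇×F)₃ = ∂F₂/∂x − ∂F₁/∂y = -1
∇×F = (-5*z - 6, -6*x^2 - 12*x + 8*z + 3, -1)
At (2, 1, 1): (-11, -37, -1).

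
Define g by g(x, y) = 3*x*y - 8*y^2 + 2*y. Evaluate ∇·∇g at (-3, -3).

∂²g/∂x² = 0
∂²g/∂y² = -16
∇²g = -16
At (-3, -3): -16.

-16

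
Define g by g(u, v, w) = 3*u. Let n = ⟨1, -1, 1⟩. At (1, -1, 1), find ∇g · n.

3

∂g/∂u = 3
∂g/∂v = 0
∂g/∂w = 0
∇g at (1, -1, 1) = (3, 0, 0)
∇g · n = (3)(1) + (0)(-1) + (0)(1) = 3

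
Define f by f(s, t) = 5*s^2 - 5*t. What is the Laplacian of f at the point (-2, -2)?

∂²f/∂s² = 10
∂²f/∂t² = 0
∇²f = 10
At (-2, -2): 10.

10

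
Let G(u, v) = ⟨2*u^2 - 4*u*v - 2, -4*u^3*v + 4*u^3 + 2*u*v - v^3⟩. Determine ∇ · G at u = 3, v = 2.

-110

∂G₁/∂u = 4*u - 4*v
∂G₂/∂v = -4*u^3 + 2*u - 3*v^2
∇·G = -4*u^3 + 6*u - 3*v^2 - 4*v
At (3, 2): -110.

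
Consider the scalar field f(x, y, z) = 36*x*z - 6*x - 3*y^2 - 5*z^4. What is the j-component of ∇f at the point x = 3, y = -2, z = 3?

12

(∇f)_2 = ∂f/∂y = -6*y
At (3, -2, 3): 12.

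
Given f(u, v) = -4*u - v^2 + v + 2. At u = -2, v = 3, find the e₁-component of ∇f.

-4

(∇f)_1 = ∂f/∂u = -4
At (-2, 3): -4.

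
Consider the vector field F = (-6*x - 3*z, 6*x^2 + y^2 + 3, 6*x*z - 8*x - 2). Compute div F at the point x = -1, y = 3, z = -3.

∂F₁/∂x = -6
∂F₂/∂y = 2*y
∂F₃/∂z = 6*x
∇·F = 6*x + 2*y - 6
At (-1, 3, -3): -6.

-6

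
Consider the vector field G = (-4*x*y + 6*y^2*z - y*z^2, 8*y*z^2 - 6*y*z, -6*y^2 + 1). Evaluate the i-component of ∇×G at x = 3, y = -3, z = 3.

162

(∇×G)_1 = ∂G₃/∂y − ∂G₂/∂z
= -12*y − (16*y*z - 6*y)
= -16*y*z - 6*y
At (3, -3, 3): 162.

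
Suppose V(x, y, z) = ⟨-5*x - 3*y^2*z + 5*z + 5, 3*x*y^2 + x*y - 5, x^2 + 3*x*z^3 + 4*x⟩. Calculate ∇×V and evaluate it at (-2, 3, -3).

(∇×V)₁ = ∂V₃/∂y − ∂V₂/∂z = 0
(∇×V)₂ = ∂V₁/∂z − ∂V₃/∂x = -2*x - 3*y^2 - 3*z^3 + 1
(∇×V)₃ = ∂V₂/∂x − ∂V₁/∂y = 3*y^2 + 6*y*z + y
∇×V = (0, -2*x - 3*y^2 - 3*z^3 + 1, 3*y^2 + 6*y*z + y)
At (-2, 3, -3): (0, 59, -24).

(0, 59, -24)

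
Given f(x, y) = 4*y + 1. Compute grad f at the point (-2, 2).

∂f/∂x = 0
∂f/∂y = 4
∇f = (0, 4)
At (-2, 2): (0, 4).

(0, 4)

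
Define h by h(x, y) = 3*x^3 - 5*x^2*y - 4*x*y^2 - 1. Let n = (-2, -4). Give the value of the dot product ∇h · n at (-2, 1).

∂h/∂x = 9*x^2 - 10*x*y - 4*y^2
∂h/∂y = -5*x^2 - 8*x*y
∇h at (-2, 1) = (52, -4)
∇h · n = (52)(-2) + (-4)(-4) = -88

-88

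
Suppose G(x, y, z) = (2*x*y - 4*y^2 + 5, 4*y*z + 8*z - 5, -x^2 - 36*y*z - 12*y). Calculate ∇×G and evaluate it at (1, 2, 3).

(-136, 2, 14)

(∇×G)₁ = ∂G₃/∂y − ∂G₂/∂z = -4*y - 36*z - 20
(∇×G)₂ = ∂G₁/∂z − ∂G₃/∂x = 2*x
(∇×G)₃ = ∂G₂/∂x − ∂G₁/∂y = -2*x + 8*y
∇×G = (-4*y - 36*z - 20, 2*x, -2*x + 8*y)
At (1, 2, 3): (-136, 2, 14).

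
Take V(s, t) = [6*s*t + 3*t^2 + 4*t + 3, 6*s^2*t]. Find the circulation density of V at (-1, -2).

∂V₂/∂s = 12*s*t
∂V₁/∂t = 6*s + 6*t + 4
Scalar curl = 12*s*t - 6*s - 6*t - 4
At (-1, -2): 38.

38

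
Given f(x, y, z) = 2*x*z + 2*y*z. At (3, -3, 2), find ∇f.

∂f/∂x = 2*z
∂f/∂y = 2*z
∂f/∂z = 2*x + 2*y
∇f = (2*z, 2*z, 2*x + 2*y)
At (3, -3, 2): (4, 4, 0).

(4, 4, 0)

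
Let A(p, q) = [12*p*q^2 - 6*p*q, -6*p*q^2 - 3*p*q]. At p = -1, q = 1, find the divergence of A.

21

∂A₁/∂p = 12*q^2 - 6*q
∂A₂/∂q = -12*p*q - 3*p
∇·A = -12*p*q - 3*p + 12*q^2 - 6*q
At (-1, 1): 21.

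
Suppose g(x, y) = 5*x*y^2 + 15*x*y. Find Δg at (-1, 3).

∂²g/∂x² = 0
∂²g/∂y² = 10*x
∇²g = 10*x
At (-1, 3): -10.

-10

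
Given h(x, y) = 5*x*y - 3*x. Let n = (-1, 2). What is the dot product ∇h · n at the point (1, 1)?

8

∂h/∂x = 5*y - 3
∂h/∂y = 5*x
∇h at (1, 1) = (2, 5)
∇h · n = (2)(-1) + (5)(2) = 8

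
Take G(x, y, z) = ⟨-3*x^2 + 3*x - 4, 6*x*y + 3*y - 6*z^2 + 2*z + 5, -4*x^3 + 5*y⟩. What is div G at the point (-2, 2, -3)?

∂G₁/∂x = -6*x + 3
∂G₂/∂y = 6*x + 3
∂G₃/∂z = 0
∇·G = 6
At (-2, 2, -3): 6.

6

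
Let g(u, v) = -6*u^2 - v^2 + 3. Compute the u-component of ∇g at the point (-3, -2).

36

(∇g)_1 = ∂g/∂u = -12*u
At (-3, -2): 36.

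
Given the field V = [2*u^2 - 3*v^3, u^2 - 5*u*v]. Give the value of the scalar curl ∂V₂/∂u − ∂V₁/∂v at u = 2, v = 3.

∂V₂/∂u = 2*u - 5*v
∂V₁/∂v = -9*v^2
Scalar curl = 2*u + 9*v^2 - 5*v
At (2, 3): 70.

70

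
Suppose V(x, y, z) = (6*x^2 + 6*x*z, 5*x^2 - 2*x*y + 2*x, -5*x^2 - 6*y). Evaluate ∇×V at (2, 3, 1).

(∇×V)₁ = ∂V₃/∂y − ∂V₂/∂z = -6
(∇×V)₂ = ∂V₁/∂z − ∂V₃/∂x = 16*x
(∇×V)₃ = ∂V₂/∂x − ∂V₁/∂y = 10*x - 2*y + 2
∇×V = (-6, 16*x, 10*x - 2*y + 2)
At (2, 3, 1): (-6, 32, 16).

(-6, 32, 16)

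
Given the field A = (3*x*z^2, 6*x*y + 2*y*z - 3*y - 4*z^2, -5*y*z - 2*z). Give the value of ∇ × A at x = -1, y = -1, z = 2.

(∇×A)₁ = ∂A₃/∂y − ∂A₂/∂z = -2*y + 3*z
(∇×A)₂ = ∂A₁/∂z − ∂A₃/∂x = 6*x*z
(∇×A)₃ = ∂A₂/∂x − ∂A₁/∂y = 6*y
∇×A = (-2*y + 3*z, 6*x*z, 6*y)
At (-1, -1, 2): (8, -12, -6).

(8, -12, -6)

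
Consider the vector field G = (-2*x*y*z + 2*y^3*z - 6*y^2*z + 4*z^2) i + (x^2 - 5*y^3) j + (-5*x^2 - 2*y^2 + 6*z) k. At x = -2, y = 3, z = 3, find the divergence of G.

∂G₁/∂x = -2*y*z
∂G₂/∂y = -15*y^2
∂G₃/∂z = 6
∇·G = -15*y^2 - 2*y*z + 6
At (-2, 3, 3): -147.

-147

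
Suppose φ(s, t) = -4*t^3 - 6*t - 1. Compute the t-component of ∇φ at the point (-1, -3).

-114

(∇φ)_2 = ∂φ/∂t = -12*t^2 - 6
At (-1, -3): -114.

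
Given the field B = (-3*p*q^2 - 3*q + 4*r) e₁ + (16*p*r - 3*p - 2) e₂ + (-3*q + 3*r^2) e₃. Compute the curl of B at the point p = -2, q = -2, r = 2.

(∇×B)₁ = ∂B₃/∂q − ∂B₂/∂r = -16*p - 3
(∇×B)₂ = ∂B₁/∂r − ∂B₃/∂p = 4
(∇×B)₃ = ∂B₂/∂p − ∂B₁/∂q = 6*p*q + 16*r
∇×B = (-16*p - 3, 4, 6*p*q + 16*r)
At (-2, -2, 2): (29, 4, 56).

(29, 4, 56)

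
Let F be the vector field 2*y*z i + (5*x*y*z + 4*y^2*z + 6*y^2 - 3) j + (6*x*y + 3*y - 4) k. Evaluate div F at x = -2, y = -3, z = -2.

32

∂F₁/∂x = 0
∂F₂/∂y = 5*x*z + 8*y*z + 12*y
∂F₃/∂z = 0
∇·F = 5*x*z + 8*y*z + 12*y
At (-2, -3, -2): 32.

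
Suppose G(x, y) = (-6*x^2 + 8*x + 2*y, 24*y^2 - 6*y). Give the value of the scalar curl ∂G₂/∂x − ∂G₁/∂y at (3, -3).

∂G₂/∂x = 0
∂G₁/∂y = 2
Scalar curl = -2
At (3, -3): -2.

-2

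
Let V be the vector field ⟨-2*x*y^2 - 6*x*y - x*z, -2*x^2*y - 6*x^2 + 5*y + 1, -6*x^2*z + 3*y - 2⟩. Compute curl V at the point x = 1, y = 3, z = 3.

(∇×V)₁ = ∂V₃/∂y − ∂V₂/∂z = 3
(∇×V)₂ = ∂V₁/∂z − ∂V₃/∂x = 12*x*z - x
(∇×V)₃ = ∂V₂/∂x − ∂V₁/∂y = -6*x
∇×V = (3, 12*x*z - x, -6*x)
At (1, 3, 3): (3, 35, -6).

(3, 35, -6)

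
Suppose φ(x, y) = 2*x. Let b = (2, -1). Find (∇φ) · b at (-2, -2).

4

∂φ/∂x = 2
∂φ/∂y = 0
∇φ at (-2, -2) = (2, 0)
∇φ · b = (2)(2) + (0)(-1) = 4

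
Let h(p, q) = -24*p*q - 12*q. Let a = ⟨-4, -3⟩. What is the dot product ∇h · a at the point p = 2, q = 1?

276

∂h/∂p = -24*q
∂h/∂q = -24*p - 12
∇h at (2, 1) = (-24, -60)
∇h · a = (-24)(-4) + (-60)(-3) = 276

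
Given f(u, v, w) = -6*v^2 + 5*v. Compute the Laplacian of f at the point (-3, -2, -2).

-12

∂²f/∂u² = 0
∂²f/∂v² = -12
∂²f/∂w² = 0
∇²f = -12
At (-3, -2, -2): -12.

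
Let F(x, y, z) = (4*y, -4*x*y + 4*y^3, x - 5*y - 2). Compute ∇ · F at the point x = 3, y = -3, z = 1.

∂F₁/∂x = 0
∂F₂/∂y = -4*x + 12*y^2
∂F₃/∂z = 0
∇·F = -4*x + 12*y^2
At (3, -3, 1): 96.

96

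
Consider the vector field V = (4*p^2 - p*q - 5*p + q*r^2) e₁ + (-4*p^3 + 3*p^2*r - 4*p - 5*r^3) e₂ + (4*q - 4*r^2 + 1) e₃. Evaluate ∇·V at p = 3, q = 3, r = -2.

∂V₁/∂p = 8*p - q - 5
∂V₂/∂q = 0
∂V₃/∂r = -8*r
∇·V = 8*p - q - 8*r - 5
At (3, 3, -2): 32.

32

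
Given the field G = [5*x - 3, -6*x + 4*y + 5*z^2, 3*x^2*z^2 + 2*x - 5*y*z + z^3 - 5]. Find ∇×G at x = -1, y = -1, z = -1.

(15, 4, -6)

(∇×G)₁ = ∂G₃/∂y − ∂G₂/∂z = -15*z
(∇×G)₂ = ∂G₁/∂z − ∂G₃/∂x = -6*x*z^2 - 2
(∇×G)₃ = ∂G₂/∂x − ∂G₁/∂y = -6
∇×G = (-15*z, -6*x*z^2 - 2, -6)
At (-1, -1, -1): (15, 4, -6).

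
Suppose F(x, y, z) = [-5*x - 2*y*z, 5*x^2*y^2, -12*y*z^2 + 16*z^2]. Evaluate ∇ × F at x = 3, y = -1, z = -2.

(-48, 2, 26)

(∇×F)₁ = ∂F₃/∂y − ∂F₂/∂z = -12*z^2
(∇×F)₂ = ∂F₁/∂z − ∂F₃/∂x = -2*y
(∇×F)₃ = ∂F₂/∂x − ∂F₁/∂y = 10*x*y^2 + 2*z
∇×F = (-12*z^2, -2*y, 10*x*y^2 + 2*z)
At (3, -1, -2): (-48, 2, 26).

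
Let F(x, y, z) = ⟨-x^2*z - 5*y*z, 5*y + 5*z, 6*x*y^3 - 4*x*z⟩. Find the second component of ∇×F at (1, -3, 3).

(∇×F)_2 = ∂F₁/∂z − ∂F₃/∂x
= -x^2 - 5*y − (6*y^3 - 4*z)
= -x^2 - 6*y^3 - 5*y + 4*z
At (1, -3, 3): 188.

188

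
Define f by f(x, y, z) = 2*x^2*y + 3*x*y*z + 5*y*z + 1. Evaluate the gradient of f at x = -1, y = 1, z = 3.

∂f/∂x = 4*x*y + 3*y*z
∂f/∂y = 2*x^2 + 3*x*z + 5*z
∂f/∂z = 3*x*y + 5*y
∇f = (4*x*y + 3*y*z, 2*x^2 + 3*x*z + 5*z, 3*x*y + 5*y)
At (-1, 1, 3): (5, 8, 2).

(5, 8, 2)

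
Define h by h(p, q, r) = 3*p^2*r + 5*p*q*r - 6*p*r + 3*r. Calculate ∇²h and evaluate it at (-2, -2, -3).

∂²h/∂p² = 6*r
∂²h/∂q² = 0
∂²h/∂r² = 0
∇²h = 6*r
At (-2, -2, -3): -18.

-18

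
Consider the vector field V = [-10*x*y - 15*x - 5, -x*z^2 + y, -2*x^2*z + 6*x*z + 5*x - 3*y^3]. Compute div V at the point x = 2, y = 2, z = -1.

-30

∂V₁/∂x = -10*y - 15
∂V₂/∂y = 1
∂V₃/∂z = -2*x^2 + 6*x
∇·V = -2*x^2 + 6*x - 10*y - 14
At (2, 2, -1): -30.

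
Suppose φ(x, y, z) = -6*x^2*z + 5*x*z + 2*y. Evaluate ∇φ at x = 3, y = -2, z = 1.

∂φ/∂x = -12*x*z + 5*z
∂φ/∂y = 2
∂φ/∂z = -6*x^2 + 5*x
∇φ = (-12*x*z + 5*z, 2, -6*x^2 + 5*x)
At (3, -2, 1): (-31, 2, -39).

(-31, 2, -39)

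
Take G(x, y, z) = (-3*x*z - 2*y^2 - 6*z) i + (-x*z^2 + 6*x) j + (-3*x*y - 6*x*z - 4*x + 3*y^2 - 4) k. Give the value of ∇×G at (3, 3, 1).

(∇×G)₁ = ∂G₃/∂y − ∂G₂/∂z = 2*x*z - 3*x + 6*y
(∇×G)₂ = ∂G₁/∂z − ∂G₃/∂x = -3*x + 3*y + 6*z - 2
(∇×G)₃ = ∂G₂/∂x − ∂G₁/∂y = 4*y - z^2 + 6
∇×G = (2*x*z - 3*x + 6*y, -3*x + 3*y + 6*z - 2, 4*y - z^2 + 6)
At (3, 3, 1): (15, 4, 17).

(15, 4, 17)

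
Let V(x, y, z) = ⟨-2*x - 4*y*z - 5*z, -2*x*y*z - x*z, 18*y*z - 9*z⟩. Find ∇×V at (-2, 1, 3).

(∇×V)₁ = ∂V₃/∂y − ∂V₂/∂z = 2*x*y + x + 18*z
(∇×V)₂ = ∂V₁/∂z − ∂V₃/∂x = -4*y - 5
(∇×V)₃ = ∂V₂/∂x − ∂V₁/∂y = -2*y*z + 3*z
∇×V = (2*x*y + x + 18*z, -4*y - 5, -2*y*z + 3*z)
At (-2, 1, 3): (48, -9, 3).

(48, -9, 3)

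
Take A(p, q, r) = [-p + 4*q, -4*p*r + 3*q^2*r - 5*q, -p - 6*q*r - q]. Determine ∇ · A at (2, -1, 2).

-12

∂A₁/∂p = -1
∂A₂/∂q = 6*q*r - 5
∂A₃/∂r = -6*q
∇·A = 6*q*r - 6*q - 6
At (2, -1, 2): -12.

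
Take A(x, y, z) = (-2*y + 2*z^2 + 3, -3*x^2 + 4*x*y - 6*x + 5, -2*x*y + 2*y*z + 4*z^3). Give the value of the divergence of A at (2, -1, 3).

114

∂A₁/∂x = 0
∂A₂/∂y = 4*x
∂A₃/∂z = 2*y + 12*z^2
∇·A = 4*x + 2*y + 12*z^2
At (2, -1, 3): 114.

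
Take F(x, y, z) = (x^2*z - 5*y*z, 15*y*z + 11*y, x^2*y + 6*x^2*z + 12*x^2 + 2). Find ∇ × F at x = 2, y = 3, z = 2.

(-41, -119, 10)

(∇×F)₁ = ∂F₃/∂y − ∂F₂/∂z = x^2 - 15*y
(∇×F)₂ = ∂F₁/∂z − ∂F₃/∂x = x^2 - 2*x*y - 12*x*z - 24*x - 5*y
(∇×F)₃ = ∂F₂/∂x − ∂F₁/∂y = 5*z
∇×F = (x^2 - 15*y, x^2 - 2*x*y - 12*x*z - 24*x - 5*y, 5*z)
At (2, 3, 2): (-41, -119, 10).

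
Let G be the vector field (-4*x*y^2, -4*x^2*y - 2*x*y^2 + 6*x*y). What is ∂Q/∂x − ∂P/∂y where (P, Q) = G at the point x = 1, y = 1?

4

∂G₂/∂x = -8*x*y - 2*y^2 + 6*y
∂G₁/∂y = -8*x*y
Scalar curl = -2*y^2 + 6*y
At (1, 1): 4.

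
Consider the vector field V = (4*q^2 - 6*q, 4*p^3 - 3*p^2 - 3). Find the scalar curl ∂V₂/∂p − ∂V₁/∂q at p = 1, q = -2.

28

∂V₂/∂p = 12*p^2 - 6*p
∂V₁/∂q = 8*q - 6
Scalar curl = 12*p^2 - 6*p - 8*q + 6
At (1, -2): 28.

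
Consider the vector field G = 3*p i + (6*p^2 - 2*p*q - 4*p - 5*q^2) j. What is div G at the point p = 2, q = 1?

-11

∂G₁/∂p = 3
∂G₂/∂q = -2*p - 10*q
∇·G = -2*p - 10*q + 3
At (2, 1): -11.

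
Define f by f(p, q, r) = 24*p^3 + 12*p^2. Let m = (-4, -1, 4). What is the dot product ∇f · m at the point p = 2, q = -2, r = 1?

∂f/∂p = 72*p^2 + 24*p
∂f/∂q = 0
∂f/∂r = 0
∇f at (2, -2, 1) = (336, 0, 0)
∇f · m = (336)(-4) + (0)(-1) + (0)(4) = -1344

-1344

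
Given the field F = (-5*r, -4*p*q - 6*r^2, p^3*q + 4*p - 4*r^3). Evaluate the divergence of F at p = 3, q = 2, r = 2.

∂F₁/∂p = 0
∂F₂/∂q = -4*p
∂F₃/∂r = -12*r^2
∇·F = -4*p - 12*r^2
At (3, 2, 2): -60.

-60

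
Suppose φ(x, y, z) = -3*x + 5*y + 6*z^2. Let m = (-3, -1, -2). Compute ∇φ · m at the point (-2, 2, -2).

∂φ/∂x = -3
∂φ/∂y = 5
∂φ/∂z = 12*z
∇φ at (-2, 2, -2) = (-3, 5, -24)
∇φ · m = (-3)(-3) + (5)(-1) + (-24)(-2) = 52

52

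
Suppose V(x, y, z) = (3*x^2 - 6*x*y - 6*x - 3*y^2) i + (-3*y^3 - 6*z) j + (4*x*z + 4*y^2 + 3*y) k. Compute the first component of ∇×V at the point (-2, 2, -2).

25

(∇×V)_1 = ∂V₃/∂y − ∂V₂/∂z
= 8*y + 3 − (-6)
= 8*y + 9
At (-2, 2, -2): 25.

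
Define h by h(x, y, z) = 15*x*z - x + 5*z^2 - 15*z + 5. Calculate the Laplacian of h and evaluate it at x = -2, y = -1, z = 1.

∂²h/∂x² = 0
∂²h/∂y² = 0
∂²h/∂z² = 10
∇²h = 10
At (-2, -1, 1): 10.

10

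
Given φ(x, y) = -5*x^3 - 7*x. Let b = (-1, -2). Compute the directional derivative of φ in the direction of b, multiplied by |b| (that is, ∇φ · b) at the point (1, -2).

∂φ/∂x = -15*x^2 - 7
∂φ/∂y = 0
∇φ at (1, -2) = (-22, 0)
∇φ · b = (-22)(-1) + (0)(-2) = 22

22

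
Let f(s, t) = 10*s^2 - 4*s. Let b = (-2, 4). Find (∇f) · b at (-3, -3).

∂f/∂s = 20*s - 4
∂f/∂t = 0
∇f at (-3, -3) = (-64, 0)
∇f · b = (-64)(-2) + (0)(4) = 128

128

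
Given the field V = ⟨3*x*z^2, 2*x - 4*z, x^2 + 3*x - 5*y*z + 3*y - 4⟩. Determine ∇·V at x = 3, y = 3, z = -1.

∂V₁/∂x = 3*z^2
∂V₂/∂y = 0
∂V₃/∂z = -5*y
∇·V = -5*y + 3*z^2
At (3, 3, -1): -12.

-12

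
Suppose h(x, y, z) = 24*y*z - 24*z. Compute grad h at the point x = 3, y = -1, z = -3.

(0, -72, -48)

∂h/∂x = 0
∂h/∂y = 24*z
∂h/∂z = 24*y - 24
∇h = (0, 24*z, 24*y - 24)
At (3, -1, -3): (0, -72, -48).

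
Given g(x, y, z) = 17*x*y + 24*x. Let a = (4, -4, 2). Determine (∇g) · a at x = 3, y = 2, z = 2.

28

∂g/∂x = 17*y + 24
∂g/∂y = 17*x
∂g/∂z = 0
∇g at (3, 2, 2) = (58, 51, 0)
∇g · a = (58)(4) + (51)(-4) + (0)(2) = 28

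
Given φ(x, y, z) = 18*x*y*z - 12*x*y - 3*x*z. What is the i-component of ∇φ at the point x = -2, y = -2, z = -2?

(∇φ)_1 = ∂φ/∂x = 18*y*z - 12*y - 3*z
At (-2, -2, -2): 102.

102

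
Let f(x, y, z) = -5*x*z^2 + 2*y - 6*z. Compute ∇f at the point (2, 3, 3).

∂f/∂x = -5*z^2
∂f/∂y = 2
∂f/∂z = -10*x*z - 6
∇f = (-5*z^2, 2, -10*x*z - 6)
At (2, 3, 3): (-45, 2, -66).

(-45, 2, -66)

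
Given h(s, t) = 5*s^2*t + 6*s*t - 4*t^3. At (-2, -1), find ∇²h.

14

∂²h/∂s² = 10*t
∂²h/∂t² = -24*t
∇²h = -14*t
At (-2, -1): 14.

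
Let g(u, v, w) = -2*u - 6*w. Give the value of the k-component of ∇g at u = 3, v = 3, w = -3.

-6

(∇g)_3 = ∂g/∂w = -6
At (3, 3, -3): -6.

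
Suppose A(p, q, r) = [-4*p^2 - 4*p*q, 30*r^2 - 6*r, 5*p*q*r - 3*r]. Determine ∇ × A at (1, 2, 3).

(-159, -30, 4)

(∇×A)₁ = ∂A₃/∂q − ∂A₂/∂r = 5*p*r - 60*r + 6
(∇×A)₂ = ∂A₁/∂r − ∂A₃/∂p = -5*q*r
(∇×A)₃ = ∂A₂/∂p − ∂A₁/∂q = 4*p
∇×A = (5*p*r - 60*r + 6, -5*q*r, 4*p)
At (1, 2, 3): (-159, -30, 4).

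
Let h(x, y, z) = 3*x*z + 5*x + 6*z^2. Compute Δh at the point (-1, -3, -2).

12

∂²h/∂x² = 0
∂²h/∂y² = 0
∂²h/∂z² = 12
∇²h = 12
At (-1, -3, -2): 12.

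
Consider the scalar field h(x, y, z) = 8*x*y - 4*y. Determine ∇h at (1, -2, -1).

∂h/∂x = 8*y
∂h/∂y = 8*x - 4
∂h/∂z = 0
∇h = (8*y, 8*x - 4, 0)
At (1, -2, -1): (-16, 4, 0).

(-16, 4, 0)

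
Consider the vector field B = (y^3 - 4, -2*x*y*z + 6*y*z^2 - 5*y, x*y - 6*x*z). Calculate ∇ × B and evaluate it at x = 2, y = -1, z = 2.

(∇×B)₁ = ∂B₃/∂y − ∂B₂/∂z = 2*x*y + x - 12*y*z
(∇×B)₂ = ∂B₁/∂z − ∂B₃/∂x = -y + 6*z
(∇×B)₃ = ∂B₂/∂x − ∂B₁/∂y = -3*y^2 - 2*y*z
∇×B = (2*x*y + x - 12*y*z, -y + 6*z, -3*y^2 - 2*y*z)
At (2, -1, 2): (22, 13, 1).

(22, 13, 1)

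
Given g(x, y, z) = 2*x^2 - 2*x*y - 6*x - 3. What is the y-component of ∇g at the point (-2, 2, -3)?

4

(∇g)_2 = ∂g/∂y = -2*x
At (-2, 2, -3): 4.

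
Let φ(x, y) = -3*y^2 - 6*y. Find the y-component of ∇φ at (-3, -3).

12

(∇φ)_2 = ∂φ/∂y = -6*y - 6
At (-3, -3): 12.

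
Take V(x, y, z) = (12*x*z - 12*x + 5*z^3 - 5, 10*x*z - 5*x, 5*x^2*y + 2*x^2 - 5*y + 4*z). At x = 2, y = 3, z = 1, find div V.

∂V₁/∂x = 12*z - 12
∂V₂/∂y = 0
∂V₃/∂z = 4
∇·V = 12*z - 8
At (2, 3, 1): 4.

4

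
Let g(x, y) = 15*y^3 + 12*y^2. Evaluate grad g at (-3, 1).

(0, 69)

∂g/∂x = 0
∂g/∂y = 45*y^2 + 24*y
∇g = (0, 45*y^2 + 24*y)
At (-3, 1): (0, 69).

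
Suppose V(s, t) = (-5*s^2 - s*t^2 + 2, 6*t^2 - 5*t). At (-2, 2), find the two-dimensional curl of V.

-8

∂V₂/∂s = 0
∂V₁/∂t = -2*s*t
Scalar curl = 2*s*t
At (-2, 2): -8.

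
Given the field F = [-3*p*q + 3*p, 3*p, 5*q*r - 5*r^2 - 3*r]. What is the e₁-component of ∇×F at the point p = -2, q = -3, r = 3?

(∇×F)_1 = ∂F₃/∂q − ∂F₂/∂r
= 5*r − (0)
= 5*r
At (-2, -3, 3): 15.

15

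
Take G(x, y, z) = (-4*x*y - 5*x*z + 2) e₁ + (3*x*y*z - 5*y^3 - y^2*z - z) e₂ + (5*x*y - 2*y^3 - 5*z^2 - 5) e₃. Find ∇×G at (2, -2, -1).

(3, 0, 14)

(∇×G)₁ = ∂G₃/∂y − ∂G₂/∂z = -3*x*y + 5*x - 5*y^2 + 1
(∇×G)₂ = ∂G₁/∂z − ∂G₃/∂x = -5*x - 5*y
(∇×G)₃ = ∂G₂/∂x − ∂G₁/∂y = 4*x + 3*y*z
∇×G = (-3*x*y + 5*x - 5*y^2 + 1, -5*x - 5*y, 4*x + 3*y*z)
At (2, -2, -1): (3, 0, 14).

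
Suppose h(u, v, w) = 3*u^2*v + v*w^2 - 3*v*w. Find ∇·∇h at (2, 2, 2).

∂²h/∂u² = 6*v
∂²h/∂v² = 0
∂²h/∂w² = 2*v
∇²h = 8*v
At (2, 2, 2): 16.

16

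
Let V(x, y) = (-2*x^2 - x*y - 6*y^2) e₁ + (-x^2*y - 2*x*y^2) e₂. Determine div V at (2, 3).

∂V₁/∂x = -4*x - y
∂V₂/∂y = -x^2 - 4*x*y
∇·V = -x^2 - 4*x*y - 4*x - y
At (2, 3): -39.

-39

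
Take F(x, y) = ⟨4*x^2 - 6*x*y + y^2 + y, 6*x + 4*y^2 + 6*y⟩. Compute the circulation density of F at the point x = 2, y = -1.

∂F₂/∂x = 6
∂F₁/∂y = -6*x + 2*y + 1
Scalar curl = 6*x - 2*y + 5
At (2, -1): 19.

19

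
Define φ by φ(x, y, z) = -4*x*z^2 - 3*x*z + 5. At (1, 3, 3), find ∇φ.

(-45, 0, -27)

∂φ/∂x = -4*z^2 - 3*z
∂φ/∂y = 0
∂φ/∂z = -8*x*z - 3*x
∇φ = (-4*z^2 - 3*z, 0, -8*x*z - 3*x)
At (1, 3, 3): (-45, 0, -27).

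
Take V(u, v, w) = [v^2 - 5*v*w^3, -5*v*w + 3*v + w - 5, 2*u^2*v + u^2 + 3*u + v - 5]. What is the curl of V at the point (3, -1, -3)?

(∇×V)₁ = ∂V₃/∂v − ∂V₂/∂w = 2*u^2 + 5*v
(∇×V)₂ = ∂V₁/∂w − ∂V₃/∂u = -4*u*v - 2*u - 15*v*w^2 - 3
(∇×V)₃ = ∂V₂/∂u − ∂V₁/∂v = -2*v + 5*w^3
∇×V = (2*u^2 + 5*v, -4*u*v - 2*u - 15*v*w^2 - 3, -2*v + 5*w^3)
At (3, -1, -3): (13, 138, -133).

(13, 138, -133)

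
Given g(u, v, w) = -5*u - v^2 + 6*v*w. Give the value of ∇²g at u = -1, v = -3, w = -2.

-2

∂²g/∂u² = 0
∂²g/∂v² = -2
∂²g/∂w² = 0
∇²g = -2
At (-1, -3, -2): -2.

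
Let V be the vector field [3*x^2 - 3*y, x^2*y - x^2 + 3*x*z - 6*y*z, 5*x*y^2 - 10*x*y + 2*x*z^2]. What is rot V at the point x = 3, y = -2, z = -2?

(∇×V)₁ = ∂V₃/∂y − ∂V₂/∂z = 10*x*y - 13*x + 6*y
(∇×V)₂ = ∂V₁/∂z − ∂V₃/∂x = -5*y^2 + 10*y - 2*z^2
(∇×V)₃ = ∂V₂/∂x − ∂V₁/∂y = 2*x*y - 2*x + 3*z + 3
∇×V = (10*x*y - 13*x + 6*y, -5*y^2 + 10*y - 2*z^2, 2*x*y - 2*x + 3*z + 3)
At (3, -2, -2): (-111, -48, -21).

(-111, -48, -21)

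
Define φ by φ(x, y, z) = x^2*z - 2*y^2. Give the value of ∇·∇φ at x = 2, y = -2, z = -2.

∂²φ/∂x² = 2*z
∂²φ/∂y² = -4
∂²φ/∂z² = 0
∇²φ = 2*z - 4
At (2, -2, -2): -8.

-8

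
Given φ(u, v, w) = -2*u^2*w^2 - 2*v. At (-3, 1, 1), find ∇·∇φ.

-40

∂²φ/∂u² = -4*w^2
∂²φ/∂v² = 0
∂²φ/∂w² = -4*u^2
∇²φ = -4*u^2 - 4*w^2
At (-3, 1, 1): -40.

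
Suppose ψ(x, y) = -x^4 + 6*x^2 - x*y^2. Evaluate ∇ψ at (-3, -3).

∂ψ/∂x = -4*x^3 + 12*x - y^2
∂ψ/∂y = -2*x*y
∇ψ = (-4*x^3 + 12*x - y^2, -2*x*y)
At (-3, -3): (63, -18).

(63, -18)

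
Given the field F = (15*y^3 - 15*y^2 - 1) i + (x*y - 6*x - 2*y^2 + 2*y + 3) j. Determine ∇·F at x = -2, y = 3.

-12

∂F₁/∂x = 0
∂F₂/∂y = x - 4*y + 2
∇·F = x - 4*y + 2
At (-2, 3): -12.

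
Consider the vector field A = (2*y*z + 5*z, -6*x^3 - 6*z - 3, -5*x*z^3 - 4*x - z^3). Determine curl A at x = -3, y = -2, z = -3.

(6, -130, -156)

(∇×A)₁ = ∂A₃/∂y − ∂A₂/∂z = 6
(∇×A)₂ = ∂A₁/∂z − ∂A₃/∂x = 2*y + 5*z^3 + 9
(∇×A)₃ = ∂A₂/∂x − ∂A₁/∂y = -18*x^2 - 2*z
∇×A = (6, 2*y + 5*z^3 + 9, -18*x^2 - 2*z)
At (-3, -2, -3): (6, -130, -156).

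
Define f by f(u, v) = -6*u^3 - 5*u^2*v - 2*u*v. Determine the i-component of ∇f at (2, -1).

(∇f)_1 = ∂f/∂u = -18*u^2 - 10*u*v - 2*v
At (2, -1): -50.

-50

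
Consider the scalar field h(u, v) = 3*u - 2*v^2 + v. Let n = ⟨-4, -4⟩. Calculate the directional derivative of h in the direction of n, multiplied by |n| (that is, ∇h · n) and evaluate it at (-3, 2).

16

∂h/∂u = 3
∂h/∂v = -4*v + 1
∇h at (-3, 2) = (3, -7)
∇h · n = (3)(-4) + (-7)(-4) = 16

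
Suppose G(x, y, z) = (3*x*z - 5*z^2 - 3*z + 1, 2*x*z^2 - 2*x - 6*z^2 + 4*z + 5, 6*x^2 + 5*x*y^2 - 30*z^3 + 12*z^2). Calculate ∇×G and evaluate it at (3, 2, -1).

(56, -40, 0)

(∇×G)₁ = ∂G₃/∂y − ∂G₂/∂z = 10*x*y - 4*x*z + 12*z - 4
(∇×G)₂ = ∂G₁/∂z − ∂G₃/∂x = -9*x - 5*y^2 - 10*z - 3
(∇×G)₃ = ∂G₂/∂x − ∂G₁/∂y = 2*z^2 - 2
∇×G = (10*x*y - 4*x*z + 12*z - 4, -9*x - 5*y^2 - 10*z - 3, 2*z^2 - 2)
At (3, 2, -1): (56, -40, 0).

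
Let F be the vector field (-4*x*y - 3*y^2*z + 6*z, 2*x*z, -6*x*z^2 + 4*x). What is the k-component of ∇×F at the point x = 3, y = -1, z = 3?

0

(∇×F)_3 = ∂F₂/∂x − ∂F₁/∂y
= 2*z − (-4*x - 6*y*z)
= 4*x + 6*y*z + 2*z
At (3, -1, 3): 0.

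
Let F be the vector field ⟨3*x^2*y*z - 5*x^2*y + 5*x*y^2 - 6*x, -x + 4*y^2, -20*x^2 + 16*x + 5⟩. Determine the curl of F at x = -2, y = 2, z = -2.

(0, -72, 83)

(∇×F)₁ = ∂F₃/∂y − ∂F₂/∂z = 0
(∇×F)₂ = ∂F₁/∂z − ∂F₃/∂x = 3*x^2*y + 40*x - 16
(∇×F)₃ = ∂F₂/∂x − ∂F₁/∂y = -3*x^2*z + 5*x^2 - 10*x*y - 1
∇×F = (0, 3*x^2*y + 40*x - 16, -3*x^2*z + 5*x^2 - 10*x*y - 1)
At (-2, 2, -2): (0, -72, 83).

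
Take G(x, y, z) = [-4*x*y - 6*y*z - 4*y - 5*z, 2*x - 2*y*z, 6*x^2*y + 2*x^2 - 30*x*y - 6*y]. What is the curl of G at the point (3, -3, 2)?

(-48, 19, 30)

(∇×G)₁ = ∂G₃/∂y − ∂G₂/∂z = 6*x^2 - 30*x + 2*y - 6
(∇×G)₂ = ∂G₁/∂z − ∂G₃/∂x = -12*x*y - 4*x + 24*y - 5
(∇×G)₃ = ∂G₂/∂x − ∂G₁/∂y = 4*x + 6*z + 6
∇×G = (6*x^2 - 30*x + 2*y - 6, -12*x*y - 4*x + 24*y - 5, 4*x + 6*z + 6)
At (3, -3, 2): (-48, 19, 30).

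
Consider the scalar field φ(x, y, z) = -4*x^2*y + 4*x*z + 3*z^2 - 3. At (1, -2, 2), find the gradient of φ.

(24, -4, 16)

∂φ/∂x = -8*x*y + 4*z
∂φ/∂y = -4*x^2
∂φ/∂z = 4*x + 6*z
∇φ = (-8*x*y + 4*z, -4*x^2, 4*x + 6*z)
At (1, -2, 2): (24, -4, 16).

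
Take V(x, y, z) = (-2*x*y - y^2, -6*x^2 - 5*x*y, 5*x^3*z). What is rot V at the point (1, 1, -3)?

(∇×V)₁ = ∂V₃/∂y − ∂V₂/∂z = 0
(∇×V)₂ = ∂V₁/∂z − ∂V₃/∂x = -15*x^2*z
(∇×V)₃ = ∂V₂/∂x − ∂V₁/∂y = -10*x - 3*y
∇×V = (0, -15*x^2*z, -10*x - 3*y)
At (1, 1, -3): (0, 45, -13).

(0, 45, -13)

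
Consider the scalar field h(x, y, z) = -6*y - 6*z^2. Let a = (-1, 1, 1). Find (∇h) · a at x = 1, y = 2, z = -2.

18

∂h/∂x = 0
∂h/∂y = -6
∂h/∂z = -12*z
∇h at (1, 2, -2) = (0, -6, 24)
∇h · a = (0)(-1) + (-6)(1) + (24)(1) = 18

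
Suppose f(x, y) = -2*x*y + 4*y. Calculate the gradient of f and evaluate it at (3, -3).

∂f/∂x = -2*y
∂f/∂y = -2*x + 4
∇f = (-2*y, -2*x + 4)
At (3, -3): (6, -2).

(6, -2)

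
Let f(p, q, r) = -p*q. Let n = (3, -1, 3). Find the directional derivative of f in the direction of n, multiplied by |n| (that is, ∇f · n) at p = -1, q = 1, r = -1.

∂f/∂p = -q
∂f/∂q = -p
∂f/∂r = 0
∇f at (-1, 1, -1) = (-1, 1, 0)
∇f · n = (-1)(3) + (1)(-1) + (0)(3) = -4

-4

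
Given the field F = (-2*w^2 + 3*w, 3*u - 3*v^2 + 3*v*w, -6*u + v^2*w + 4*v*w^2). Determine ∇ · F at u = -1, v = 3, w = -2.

∂F₁/∂u = 0
∂F₂/∂v = -6*v + 3*w
∂F₃/∂w = v^2 + 8*v*w
∇·F = v^2 + 8*v*w - 6*v + 3*w
At (-1, 3, -2): -63.

-63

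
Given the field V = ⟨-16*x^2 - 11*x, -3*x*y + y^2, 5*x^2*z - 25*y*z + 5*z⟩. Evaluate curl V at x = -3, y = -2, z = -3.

(75, -90, 6)

(∇×V)₁ = ∂V₃/∂y − ∂V₂/∂z = -25*z
(∇×V)₂ = ∂V₁/∂z − ∂V₃/∂x = -10*x*z
(∇×V)₃ = ∂V₂/∂x − ∂V₁/∂y = -3*y
∇×V = (-25*z, -10*x*z, -3*y)
At (-3, -2, -3): (75, -90, 6).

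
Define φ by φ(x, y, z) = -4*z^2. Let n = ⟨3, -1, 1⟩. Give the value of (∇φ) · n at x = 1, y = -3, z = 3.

∂φ/∂x = 0
∂φ/∂y = 0
∂φ/∂z = -8*z
∇φ at (1, -3, 3) = (0, 0, -24)
∇φ · n = (0)(3) + (0)(-1) + (-24)(1) = -24

-24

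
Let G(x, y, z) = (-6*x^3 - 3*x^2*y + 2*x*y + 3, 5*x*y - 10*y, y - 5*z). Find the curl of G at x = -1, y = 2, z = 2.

(1, 0, 15)

(∇×G)₁ = ∂G₃/∂y − ∂G₂/∂z = 1
(∇×G)₂ = ∂G₁/∂z − ∂G₃/∂x = 0
(∇×G)₃ = ∂G₂/∂x − ∂G₁/∂y = 3*x^2 - 2*x + 5*y
∇×G = (1, 0, 3*x^2 - 2*x + 5*y)
At (-1, 2, 2): (1, 0, 15).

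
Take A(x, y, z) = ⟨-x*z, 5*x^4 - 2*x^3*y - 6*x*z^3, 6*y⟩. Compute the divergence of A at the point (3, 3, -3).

∂A₁/∂x = -z
∂A₂/∂y = -2*x^3
∂A₃/∂z = 0
∇·A = -2*x^3 - z
At (3, 3, -3): -51.

-51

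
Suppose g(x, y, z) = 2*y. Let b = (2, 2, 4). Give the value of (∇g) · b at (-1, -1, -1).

∂g/∂x = 0
∂g/∂y = 2
∂g/∂z = 0
∇g at (-1, -1, -1) = (0, 2, 0)
∇g · b = (0)(2) + (2)(2) + (0)(4) = 4

4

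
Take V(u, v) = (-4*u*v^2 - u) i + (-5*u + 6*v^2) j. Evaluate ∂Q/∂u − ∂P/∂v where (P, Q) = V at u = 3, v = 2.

∂V₂/∂u = -5
∂V₁/∂v = -8*u*v
Scalar curl = 8*u*v - 5
At (3, 2): 43.

43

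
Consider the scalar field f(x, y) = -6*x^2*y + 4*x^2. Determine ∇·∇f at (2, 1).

∂²f/∂x² = 4*(-3*y + 2)
∂²f/∂y² = 0
∇²f = -12*y + 8
At (2, 1): -4.

-4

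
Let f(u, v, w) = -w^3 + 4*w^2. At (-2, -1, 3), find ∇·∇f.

∂²f/∂u² = 0
∂²f/∂v² = 0
∂²f/∂w² = 2*(-3*w + 4)
∇²f = -6*w + 8
At (-2, -1, 3): -10.

-10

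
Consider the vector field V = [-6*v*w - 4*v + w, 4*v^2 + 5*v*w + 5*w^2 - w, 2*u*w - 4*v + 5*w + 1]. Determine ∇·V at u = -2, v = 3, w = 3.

∂V₁/∂u = 0
∂V₂/∂v = 8*v + 5*w
∂V₃/∂w = 2*u + 5
∇·V = 2*u + 8*v + 5*w + 5
At (-2, 3, 3): 40.

40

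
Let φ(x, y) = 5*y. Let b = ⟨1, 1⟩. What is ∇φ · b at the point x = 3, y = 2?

5

∂φ/∂x = 0
∂φ/∂y = 5
∇φ at (3, 2) = (0, 5)
∇φ · b = (0)(1) + (5)(1) = 5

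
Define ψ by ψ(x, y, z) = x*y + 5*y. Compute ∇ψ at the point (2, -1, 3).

(-1, 7, 0)

∂ψ/∂x = y
∂ψ/∂y = x + 5
∂ψ/∂z = 0
∇ψ = (y, x + 5, 0)
At (2, -1, 3): (-1, 7, 0).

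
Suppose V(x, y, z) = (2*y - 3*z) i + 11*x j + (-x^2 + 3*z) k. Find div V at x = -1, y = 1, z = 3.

3

∂V₁/∂x = 0
∂V₂/∂y = 0
∂V₃/∂z = 3
∇·V = 3
At (-1, 1, 3): 3.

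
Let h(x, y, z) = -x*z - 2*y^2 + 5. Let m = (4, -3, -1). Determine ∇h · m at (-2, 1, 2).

2

∂h/∂x = -z
∂h/∂y = -4*y
∂h/∂z = -x
∇h at (-2, 1, 2) = (-2, -4, 2)
∇h · m = (-2)(4) + (-4)(-3) + (2)(-1) = 2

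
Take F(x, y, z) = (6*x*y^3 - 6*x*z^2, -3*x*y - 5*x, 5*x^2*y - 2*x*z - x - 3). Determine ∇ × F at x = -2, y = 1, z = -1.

(∇×F)₁ = ∂F₃/∂y − ∂F₂/∂z = 5*x^2
(∇×F)₂ = ∂F₁/∂z − ∂F₃/∂x = -10*x*y - 12*x*z + 2*z + 1
(∇×F)₃ = ∂F₂/∂x − ∂F₁/∂y = -18*x*y^2 - 3*y - 5
∇×F = (5*x^2, -10*x*y - 12*x*z + 2*z + 1, -18*x*y^2 - 3*y - 5)
At (-2, 1, -1): (20, -5, 28).

(20, -5, 28)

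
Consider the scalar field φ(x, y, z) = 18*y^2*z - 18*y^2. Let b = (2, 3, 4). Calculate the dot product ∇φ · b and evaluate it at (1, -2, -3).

∂φ/∂x = 0
∂φ/∂y = 36*y*z - 36*y
∂φ/∂z = 18*y^2
∇φ at (1, -2, -3) = (0, 288, 72)
∇φ · b = (0)(2) + (288)(3) + (72)(4) = 1152

1152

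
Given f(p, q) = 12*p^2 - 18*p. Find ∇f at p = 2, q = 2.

∂f/∂p = 24*p - 18
∂f/∂q = 0
∇f = (24*p - 18, 0)
At (2, 2): (30, 0).

(30, 0)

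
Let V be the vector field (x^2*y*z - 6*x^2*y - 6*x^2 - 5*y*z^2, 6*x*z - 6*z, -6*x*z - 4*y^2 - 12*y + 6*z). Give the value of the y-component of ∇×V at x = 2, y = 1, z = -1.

(∇×V)_2 = ∂V₁/∂z − ∂V₃/∂x
= x^2*y - 10*y*z − (-6*z)
= x^2*y - 10*y*z + 6*z
At (2, 1, -1): 8.

8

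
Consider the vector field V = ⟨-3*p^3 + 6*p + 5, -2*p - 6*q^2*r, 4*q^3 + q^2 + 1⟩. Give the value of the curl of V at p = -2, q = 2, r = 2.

(76, 0, -2)

(∇×V)₁ = ∂V₃/∂q − ∂V₂/∂r = 18*q^2 + 2*q
(∇×V)₂ = ∂V₁/∂r − ∂V₃/∂p = 0
(∇×V)₃ = ∂V₂/∂p − ∂V₁/∂q = -2
∇×V = (18*q^2 + 2*q, 0, -2)
At (-2, 2, 2): (76, 0, -2).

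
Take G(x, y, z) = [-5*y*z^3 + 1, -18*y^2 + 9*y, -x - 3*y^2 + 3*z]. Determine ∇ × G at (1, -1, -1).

(6, 16, -5)

(∇×G)₁ = ∂G₃/∂y − ∂G₂/∂z = -6*y
(∇×G)₂ = ∂G₁/∂z − ∂G₃/∂x = -15*y*z^2 + 1
(∇×G)₃ = ∂G₂/∂x − ∂G₁/∂y = 5*z^3
∇×G = (-6*y, -15*y*z^2 + 1, 5*z^3)
At (1, -1, -1): (6, 16, -5).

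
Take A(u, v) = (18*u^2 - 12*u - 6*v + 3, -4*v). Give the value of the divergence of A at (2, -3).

56

∂A₁/∂u = 36*u - 12
∂A₂/∂v = -4
∇·A = 36*u - 16
At (2, -3): 56.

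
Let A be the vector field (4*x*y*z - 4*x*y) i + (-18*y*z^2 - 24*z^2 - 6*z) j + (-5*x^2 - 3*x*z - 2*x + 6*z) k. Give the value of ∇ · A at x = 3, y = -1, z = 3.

-173

∂A₁/∂x = 4*y*z - 4*y
∂A₂/∂y = -18*z^2
∂A₃/∂z = -3*x + 6
∇·A = -3*x + 4*y*z - 4*y - 18*z^2 + 6
At (3, -1, 3): -173.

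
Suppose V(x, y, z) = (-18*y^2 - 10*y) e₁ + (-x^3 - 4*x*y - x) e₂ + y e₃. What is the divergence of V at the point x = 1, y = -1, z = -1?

∂V₁/∂x = 0
∂V₂/∂y = -4*x
∂V₃/∂z = 0
∇·V = -4*x
At (1, -1, -1): -4.

-4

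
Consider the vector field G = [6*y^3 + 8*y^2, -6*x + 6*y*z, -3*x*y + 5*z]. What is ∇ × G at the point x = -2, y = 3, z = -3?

(-12, 9, -216)

(∇×G)₁ = ∂G₃/∂y − ∂G₂/∂z = -3*x - 6*y
(∇×G)₂ = ∂G₁/∂z − ∂G₃/∂x = 3*y
(∇×G)₃ = ∂G₂/∂x − ∂G₁/∂y = -18*y^2 - 16*y - 6
∇×G = (-3*x - 6*y, 3*y, -18*y^2 - 16*y - 6)
At (-2, 3, -3): (-12, 9, -216).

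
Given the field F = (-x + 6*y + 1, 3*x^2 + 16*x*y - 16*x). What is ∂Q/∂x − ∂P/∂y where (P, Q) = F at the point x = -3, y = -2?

∂F₂/∂x = 6*x + 16*y - 16
∂F₁/∂y = 6
Scalar curl = 6*x + 16*y - 22
At (-3, -2): -72.

-72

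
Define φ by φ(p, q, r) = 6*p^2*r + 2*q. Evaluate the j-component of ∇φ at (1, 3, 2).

(∇φ)_2 = ∂φ/∂q = 2
At (1, 3, 2): 2.

2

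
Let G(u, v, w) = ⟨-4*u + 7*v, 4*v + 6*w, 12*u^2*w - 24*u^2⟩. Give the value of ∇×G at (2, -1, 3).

(-6, -48, -7)

(∇×G)₁ = ∂G₃/∂v − ∂G₂/∂w = -6
(∇×G)₂ = ∂G₁/∂w − ∂G₃/∂u = -24*u*w + 48*u
(∇×G)₃ = ∂G₂/∂u − ∂G₁/∂v = -7
∇×G = (-6, -24*u*w + 48*u, -7)
At (2, -1, 3): (-6, -48, -7).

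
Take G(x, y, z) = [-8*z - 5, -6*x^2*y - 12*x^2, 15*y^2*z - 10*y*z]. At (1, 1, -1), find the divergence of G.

-1

∂G₁/∂x = 0
∂G₂/∂y = -6*x^2
∂G₃/∂z = 15*y^2 - 10*y
∇·G = -6*x^2 + 15*y^2 - 10*y
At (1, 1, -1): -1.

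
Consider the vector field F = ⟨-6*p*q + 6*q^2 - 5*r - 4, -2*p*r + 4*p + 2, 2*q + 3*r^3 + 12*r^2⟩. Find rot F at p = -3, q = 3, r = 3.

(∇×F)₁ = ∂F₃/∂q − ∂F₂/∂r = 2*p + 2
(∇×F)₂ = ∂F₁/∂r − ∂F₃/∂p = -5
(∇×F)₃ = ∂F₂/∂p − ∂F₁/∂q = 6*p - 12*q - 2*r + 4
∇×F = (2*p + 2, -5, 6*p - 12*q - 2*r + 4)
At (-3, 3, 3): (-4, -5, -56).

(-4, -5, -56)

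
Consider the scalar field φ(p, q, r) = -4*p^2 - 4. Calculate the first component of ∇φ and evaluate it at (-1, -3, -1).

8

(∇φ)_1 = ∂φ/∂p = -8*p
At (-1, -3, -1): 8.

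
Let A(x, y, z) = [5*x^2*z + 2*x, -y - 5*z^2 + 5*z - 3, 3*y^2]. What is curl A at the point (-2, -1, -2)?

(∇×A)₁ = ∂A₃/∂y − ∂A₂/∂z = 6*y + 10*z - 5
(∇×A)₂ = ∂A₁/∂z − ∂A₃/∂x = 5*x^2
(∇×A)₃ = ∂A₂/∂x − ∂A₁/∂y = 0
∇×A = (6*y + 10*z - 5, 5*x^2, 0)
At (-2, -1, -2): (-31, 20, 0).

(-31, 20, 0)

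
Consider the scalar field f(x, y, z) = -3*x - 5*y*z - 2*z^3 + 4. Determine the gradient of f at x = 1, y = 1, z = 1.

(-3, -5, -11)

∂f/∂x = -3
∂f/∂y = -5*z
∂f/∂z = -5*y - 6*z^2
∇f = (-3, -5*z, -5*y - 6*z^2)
At (1, 1, 1): (-3, -5, -11).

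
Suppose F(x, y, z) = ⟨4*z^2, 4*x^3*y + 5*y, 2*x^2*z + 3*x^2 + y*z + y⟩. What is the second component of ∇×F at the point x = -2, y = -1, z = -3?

(∇×F)_2 = ∂F₁/∂z − ∂F₃/∂x
= 8*z − (4*x*z + 6*x)
= -4*x*z - 6*x + 8*z
At (-2, -1, -3): -36.

-36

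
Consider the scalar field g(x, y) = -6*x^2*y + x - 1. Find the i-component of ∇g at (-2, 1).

(∇g)_1 = ∂g/∂x = -12*x*y + 1
At (-2, 1): 25.

25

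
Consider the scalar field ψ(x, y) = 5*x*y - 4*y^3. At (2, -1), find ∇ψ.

(-5, -2)

∂ψ/∂x = 5*y
∂ψ/∂y = 5*x - 12*y^2
∇ψ = (5*y, 5*x - 12*y^2)
At (2, -1): (-5, -2).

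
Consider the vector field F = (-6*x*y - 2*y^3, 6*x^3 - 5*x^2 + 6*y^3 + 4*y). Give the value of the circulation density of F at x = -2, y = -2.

∂F₂/∂x = 18*x^2 - 10*x
∂F₁/∂y = -6*x - 6*y^2
Scalar curl = 18*x^2 - 4*x + 6*y^2
At (-2, -2): 104.

104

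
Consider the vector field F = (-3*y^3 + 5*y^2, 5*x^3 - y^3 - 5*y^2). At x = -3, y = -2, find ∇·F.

∂F₁/∂x = 0
∂F₂/∂y = -3*y^2 - 10*y
∇·F = -3*y^2 - 10*y
At (-3, -2): 8.

8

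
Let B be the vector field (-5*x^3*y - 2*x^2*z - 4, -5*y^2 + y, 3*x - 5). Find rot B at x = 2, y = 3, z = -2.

(∇×B)₁ = ∂B₃/∂y − ∂B₂/∂z = 0
(∇×B)₂ = ∂B₁/∂z − ∂B₃/∂x = -2*x^2 - 3
(∇×B)₃ = ∂B₂/∂x − ∂B₁/∂y = 5*x^3
∇×B = (0, -2*x^2 - 3, 5*x^3)
At (2, 3, -2): (0, -11, 40).

(0, -11, 40)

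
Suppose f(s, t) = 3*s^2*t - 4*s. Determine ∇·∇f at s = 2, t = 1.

6

∂²f/∂s² = 6*t
∂²f/∂t² = 0
∇²f = 6*t
At (2, 1): 6.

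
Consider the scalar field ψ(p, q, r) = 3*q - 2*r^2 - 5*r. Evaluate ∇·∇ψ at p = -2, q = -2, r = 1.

∂²ψ/∂p² = 0
∂²ψ/∂q² = 0
∂²ψ/∂r² = -4
∇²ψ = -4
At (-2, -2, 1): -4.

-4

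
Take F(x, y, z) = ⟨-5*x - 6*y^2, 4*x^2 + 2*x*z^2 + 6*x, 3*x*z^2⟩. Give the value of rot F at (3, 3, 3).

(-36, -27, 84)

(∇×F)₁ = ∂F₃/∂y − ∂F₂/∂z = -4*x*z
(∇×F)₂ = ∂F₁/∂z − ∂F₃/∂x = -3*z^2
(∇×F)₃ = ∂F₂/∂x − ∂F₁/∂y = 8*x + 12*y + 2*z^2 + 6
∇×F = (-4*x*z, -3*z^2, 8*x + 12*y + 2*z^2 + 6)
At (3, 3, 3): (-36, -27, 84).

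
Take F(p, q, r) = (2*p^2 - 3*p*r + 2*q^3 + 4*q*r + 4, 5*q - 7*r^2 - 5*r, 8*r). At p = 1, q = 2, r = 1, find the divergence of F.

∂F₁/∂p = 4*p - 3*r
∂F₂/∂q = 5
∂F₃/∂r = 8
∇·F = 4*p - 3*r + 13
At (1, 2, 1): 14.

14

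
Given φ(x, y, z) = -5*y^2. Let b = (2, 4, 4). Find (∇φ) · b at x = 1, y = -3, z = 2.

∂φ/∂x = 0
∂φ/∂y = -10*y
∂φ/∂z = 0
∇φ at (1, -3, 2) = (0, 30, 0)
∇φ · b = (0)(2) + (30)(4) + (0)(4) = 120

120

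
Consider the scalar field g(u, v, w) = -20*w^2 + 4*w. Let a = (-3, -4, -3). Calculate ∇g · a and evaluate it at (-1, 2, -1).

∂g/∂u = 0
∂g/∂v = 0
∂g/∂w = -40*w + 4
∇g at (-1, 2, -1) = (0, 0, 44)
∇g · a = (0)(-3) + (0)(-4) + (44)(-3) = -132

-132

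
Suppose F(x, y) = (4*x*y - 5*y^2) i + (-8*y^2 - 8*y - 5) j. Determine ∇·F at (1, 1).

∂F₁/∂x = 4*y
∂F₂/∂y = -16*y - 8
∇·F = -12*y - 8
At (1, 1): -20.

-20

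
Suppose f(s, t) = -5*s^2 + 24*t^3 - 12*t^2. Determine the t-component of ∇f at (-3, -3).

(∇f)_2 = ∂f/∂t = 72*t^2 - 24*t
At (-3, -3): 720.

720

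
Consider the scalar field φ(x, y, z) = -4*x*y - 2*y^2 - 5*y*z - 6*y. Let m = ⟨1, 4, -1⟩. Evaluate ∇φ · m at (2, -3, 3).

-71

∂φ/∂x = -4*y
∂φ/∂y = -4*x - 4*y - 5*z - 6
∂φ/∂z = -5*y
∇φ at (2, -3, 3) = (12, -17, 15)
∇φ · m = (12)(1) + (-17)(4) + (15)(-1) = -71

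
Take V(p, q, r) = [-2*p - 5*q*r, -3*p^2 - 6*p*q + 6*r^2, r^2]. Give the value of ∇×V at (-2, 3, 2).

(-24, -15, 4)

(∇×V)₁ = ∂V₃/∂q − ∂V₂/∂r = -12*r
(∇×V)₂ = ∂V₁/∂r − ∂V₃/∂p = -5*q
(∇×V)₃ = ∂V₂/∂p − ∂V₁/∂q = -6*p - 6*q + 5*r
∇×V = (-12*r, -5*q, -6*p - 6*q + 5*r)
At (-2, 3, 2): (-24, -15, 4).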